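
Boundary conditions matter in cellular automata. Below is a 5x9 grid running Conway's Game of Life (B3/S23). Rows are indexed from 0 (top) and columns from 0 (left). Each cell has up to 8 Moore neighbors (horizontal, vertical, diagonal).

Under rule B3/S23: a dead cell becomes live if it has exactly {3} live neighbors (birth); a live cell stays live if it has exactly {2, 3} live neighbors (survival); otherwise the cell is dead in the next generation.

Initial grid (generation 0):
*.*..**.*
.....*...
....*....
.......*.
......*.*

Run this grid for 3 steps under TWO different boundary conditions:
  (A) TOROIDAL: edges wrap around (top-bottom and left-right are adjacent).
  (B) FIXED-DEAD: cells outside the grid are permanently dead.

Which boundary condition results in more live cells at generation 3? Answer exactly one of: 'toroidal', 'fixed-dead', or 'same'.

Answer: toroidal

Derivation:
Under TOROIDAL boundary, generation 3:
*....****
......***
........*
.......**
*.....*..
Population = 13

Under FIXED-DEAD boundary, generation 3:
.........
....*.**.
.....**..
.........
.........
Population = 5

Comparison: toroidal=13, fixed-dead=5 -> toroidal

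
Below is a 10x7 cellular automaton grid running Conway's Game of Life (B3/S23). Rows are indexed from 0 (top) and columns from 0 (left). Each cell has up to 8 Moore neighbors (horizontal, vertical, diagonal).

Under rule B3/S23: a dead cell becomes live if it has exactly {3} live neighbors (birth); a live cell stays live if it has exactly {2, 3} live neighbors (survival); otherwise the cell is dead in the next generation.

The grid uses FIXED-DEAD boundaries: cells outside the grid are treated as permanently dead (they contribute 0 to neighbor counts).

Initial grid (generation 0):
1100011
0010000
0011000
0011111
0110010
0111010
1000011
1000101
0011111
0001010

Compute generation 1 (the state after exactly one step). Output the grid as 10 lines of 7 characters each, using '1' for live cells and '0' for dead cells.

Answer: 0100000
0011000
0100010
0000011
0000000
1001010
1011001
0100000
0010001
0011011

Derivation:
Simulating step by step:
Generation 0 (given above): 32 live cells
Generation 1: 21 live cells
(generation 1 grid is the final answer)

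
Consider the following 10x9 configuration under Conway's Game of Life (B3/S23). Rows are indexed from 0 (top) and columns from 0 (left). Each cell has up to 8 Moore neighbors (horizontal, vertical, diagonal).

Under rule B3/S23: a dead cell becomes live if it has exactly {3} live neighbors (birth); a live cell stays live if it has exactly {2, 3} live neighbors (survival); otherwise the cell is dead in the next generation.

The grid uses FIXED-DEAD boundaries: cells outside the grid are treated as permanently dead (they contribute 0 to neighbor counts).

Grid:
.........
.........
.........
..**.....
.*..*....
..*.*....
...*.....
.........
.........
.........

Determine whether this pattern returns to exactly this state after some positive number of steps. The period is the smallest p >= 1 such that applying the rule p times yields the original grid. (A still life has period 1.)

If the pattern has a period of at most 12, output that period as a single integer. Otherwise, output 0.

Answer: 1

Derivation:
Simulating and comparing each generation to the original:
Gen 0 (original, given above): 7 live cells
Gen 1: 7 live cells, MATCHES original -> period = 1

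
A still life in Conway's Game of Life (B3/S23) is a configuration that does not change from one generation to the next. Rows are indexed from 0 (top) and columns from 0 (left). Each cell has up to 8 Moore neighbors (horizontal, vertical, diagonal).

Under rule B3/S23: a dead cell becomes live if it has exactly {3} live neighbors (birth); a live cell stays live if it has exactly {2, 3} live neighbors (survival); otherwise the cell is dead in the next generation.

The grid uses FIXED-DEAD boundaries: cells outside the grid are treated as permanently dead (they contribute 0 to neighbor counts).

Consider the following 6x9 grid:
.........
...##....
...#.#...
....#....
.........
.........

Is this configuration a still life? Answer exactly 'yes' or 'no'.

Answer: yes

Derivation:
Compute generation 1 and compare to generation 0 (given above):
Generation 1:
.........
...##....
...#.#...
....#....
.........
.........
The grids are IDENTICAL -> still life.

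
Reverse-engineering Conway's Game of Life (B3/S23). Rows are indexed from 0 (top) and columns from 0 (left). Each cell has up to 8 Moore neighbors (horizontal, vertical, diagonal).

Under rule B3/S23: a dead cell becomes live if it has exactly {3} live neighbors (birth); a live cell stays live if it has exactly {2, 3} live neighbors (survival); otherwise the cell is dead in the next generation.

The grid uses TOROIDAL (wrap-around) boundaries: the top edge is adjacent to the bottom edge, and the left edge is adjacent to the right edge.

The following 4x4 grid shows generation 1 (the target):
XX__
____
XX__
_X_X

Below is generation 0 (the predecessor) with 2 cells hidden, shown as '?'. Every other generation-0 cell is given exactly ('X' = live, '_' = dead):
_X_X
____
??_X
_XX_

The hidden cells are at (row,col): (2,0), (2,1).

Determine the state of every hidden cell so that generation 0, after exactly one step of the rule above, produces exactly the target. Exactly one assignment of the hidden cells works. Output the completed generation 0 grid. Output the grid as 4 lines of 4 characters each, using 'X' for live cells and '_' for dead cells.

Hidden generation-0 cells (in order): (2,0), (2,1).
A hidden cell only influences target cells in its own 3x3 neighborhood. Try each of the 2^2 = 4 assignments, step the completed generation 0 forward once under B3/S23, and compare with the target:
  (2,0)=_ (2,1)=_ -> step gives (1,0)='X' but target has '_' -> reject
  (2,0)=_ (2,1)=X -> step reproduces the target at every cell -> ACCEPT
  (2,0)=X (2,1)=_ -> step gives (1,2)='X' but target has '_' -> reject
  (2,0)=X (2,1)=X -> step gives (1,1)='X' but target has '_' -> reject
Unique solution: (2,0)=dead, (2,1)=live.
Check: live-neighbor counts of every cell in the completed generation 0:
3241
4242
3241
5353
Applying B3/S23 to generation 0 with these counts gives:
XX__
____
XX__
_X_X
which matches the target exactly.

Answer: _X_X
____
_X_X
_XX_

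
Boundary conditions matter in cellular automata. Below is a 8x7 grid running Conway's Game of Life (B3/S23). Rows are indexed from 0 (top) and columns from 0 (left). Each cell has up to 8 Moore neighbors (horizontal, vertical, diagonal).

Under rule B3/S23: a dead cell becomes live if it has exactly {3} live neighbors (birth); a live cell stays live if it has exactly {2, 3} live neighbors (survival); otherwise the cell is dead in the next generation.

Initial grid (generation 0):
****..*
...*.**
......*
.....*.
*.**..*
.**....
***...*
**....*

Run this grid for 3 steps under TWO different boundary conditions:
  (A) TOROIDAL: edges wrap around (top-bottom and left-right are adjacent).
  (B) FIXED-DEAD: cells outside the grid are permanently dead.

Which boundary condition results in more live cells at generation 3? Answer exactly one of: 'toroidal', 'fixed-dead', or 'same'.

Answer: toroidal

Derivation:
Under TOROIDAL boundary, generation 3:
.......
.......
*..*.**
...***.
..*.*..
.*....*
......*
.......
Population = 12

Under FIXED-DEAD boundary, generation 3:
.......
..*....
..**.*.
...***.
....**.
.......
.......
.......
Population = 9

Comparison: toroidal=12, fixed-dead=9 -> toroidal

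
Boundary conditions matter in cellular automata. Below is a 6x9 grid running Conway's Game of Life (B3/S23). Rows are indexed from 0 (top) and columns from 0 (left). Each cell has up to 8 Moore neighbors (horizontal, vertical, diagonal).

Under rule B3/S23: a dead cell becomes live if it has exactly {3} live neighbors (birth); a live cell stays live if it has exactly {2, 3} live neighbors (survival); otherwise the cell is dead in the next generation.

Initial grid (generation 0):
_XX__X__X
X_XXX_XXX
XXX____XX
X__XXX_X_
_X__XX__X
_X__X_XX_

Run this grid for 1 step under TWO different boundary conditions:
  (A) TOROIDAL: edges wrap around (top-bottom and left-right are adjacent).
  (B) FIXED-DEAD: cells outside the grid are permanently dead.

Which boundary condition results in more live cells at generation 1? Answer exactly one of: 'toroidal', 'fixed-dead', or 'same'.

Under TOROIDAL boundary, generation 1:
_________
____XXX__
_________
___X_X_X_
_XX_____X
_X_XX_XXX
Population = 15

Under FIXED-DEAD boundary, generation 1:
_XX_XXX_X
X___XXX__
X________
X__X_X_X_
XXX_____X
____X_XX_
Population = 22

Comparison: toroidal=15, fixed-dead=22 -> fixed-dead

Answer: fixed-dead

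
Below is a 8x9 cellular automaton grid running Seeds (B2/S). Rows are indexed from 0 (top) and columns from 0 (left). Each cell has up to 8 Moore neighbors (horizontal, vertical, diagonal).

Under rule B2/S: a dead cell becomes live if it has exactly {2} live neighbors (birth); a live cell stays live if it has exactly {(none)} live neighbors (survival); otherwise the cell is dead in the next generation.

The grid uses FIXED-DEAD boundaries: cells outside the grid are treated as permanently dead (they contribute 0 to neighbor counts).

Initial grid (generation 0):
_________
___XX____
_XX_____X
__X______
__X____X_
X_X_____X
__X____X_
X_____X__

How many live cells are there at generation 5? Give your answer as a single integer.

Answer: 15

Derivation:
Simulating step by step:
Generation 0 (given above): 15 live cells
Generation 1: 14 live cells
___XX____
_X_______
____X____
_______XX
________X
______X__
X__X__X_X
_X_____X_
Generation 2: 15 live cells
__X______
__X__X___
_______XX
_________
______X__
_____X__X
_XX__X___
X_X___X_X
Generation 3: 23 live cells
_X_X_____
_X_X__XXX
______X__
______X_X
_____X_X_
_XX_X__X_
X__XX___X
___X_X_X_
Generation 4: 16 live cells
X___X_X_X
X___XX___
__X______
_________
_XXXX____
X________
_________
__X___X_X
Generation 5: 15 live cells
_X_X___X_
______XX_
_X_XXX___
____X____
X________
____X____
_X_____X_
_______X_
Population at generation 5: 15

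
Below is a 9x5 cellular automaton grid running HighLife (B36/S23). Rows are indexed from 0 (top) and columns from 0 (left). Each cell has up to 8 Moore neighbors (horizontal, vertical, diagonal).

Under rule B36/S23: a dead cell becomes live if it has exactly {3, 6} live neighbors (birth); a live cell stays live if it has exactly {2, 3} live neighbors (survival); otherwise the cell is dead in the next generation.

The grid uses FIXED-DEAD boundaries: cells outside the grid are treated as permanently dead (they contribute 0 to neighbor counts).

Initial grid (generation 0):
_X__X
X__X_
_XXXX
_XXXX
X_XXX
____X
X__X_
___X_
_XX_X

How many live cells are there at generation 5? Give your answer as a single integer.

Simulating step by step:
Generation 0 (given above): 23 live cells
Generation 1: 13 live cells
_____
X____
X____
X____
_____
_XX_X
___XX
_X_XX
__XX_
Generation 2: 9 live cells
_____
_____
XX___
_____
_X___
__X_X
_X___
_____
__XXX
Generation 3: 7 live cells
_____
_____
_____
XX___
_____
_XX__
_____
__XX_
___X_
Generation 4: 8 live cells
_____
_____
_____
_____
X_X__
_____
_X_X_
__XX_
__XX_
Generation 5: 7 live cells
_____
_____
_____
_____
_____
_XX__
___X_
_X__X
__XX_
Population at generation 5: 7

Answer: 7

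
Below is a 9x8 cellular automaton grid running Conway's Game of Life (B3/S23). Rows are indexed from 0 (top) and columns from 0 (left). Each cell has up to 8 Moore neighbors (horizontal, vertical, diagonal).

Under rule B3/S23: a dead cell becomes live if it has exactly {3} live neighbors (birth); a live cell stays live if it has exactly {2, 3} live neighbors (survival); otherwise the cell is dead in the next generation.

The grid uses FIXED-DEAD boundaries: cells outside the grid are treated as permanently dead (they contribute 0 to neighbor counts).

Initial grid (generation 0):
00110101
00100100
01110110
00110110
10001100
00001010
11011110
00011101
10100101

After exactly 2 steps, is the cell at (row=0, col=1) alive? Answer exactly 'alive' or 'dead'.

Simulating step by step:
Generation 0 (given above): 34 live cells
Generation 1: 15 live cells
00111010
00000100
01000000
00000000
00000000
11000010
00100001
10000001
00010100
Generation 2: 12 live cells
00011100
00111100
00000000
00000000
00000000
01000000
10000011
00000010
00000000

Cell (0,1) at generation 2: 0 -> dead

Answer: dead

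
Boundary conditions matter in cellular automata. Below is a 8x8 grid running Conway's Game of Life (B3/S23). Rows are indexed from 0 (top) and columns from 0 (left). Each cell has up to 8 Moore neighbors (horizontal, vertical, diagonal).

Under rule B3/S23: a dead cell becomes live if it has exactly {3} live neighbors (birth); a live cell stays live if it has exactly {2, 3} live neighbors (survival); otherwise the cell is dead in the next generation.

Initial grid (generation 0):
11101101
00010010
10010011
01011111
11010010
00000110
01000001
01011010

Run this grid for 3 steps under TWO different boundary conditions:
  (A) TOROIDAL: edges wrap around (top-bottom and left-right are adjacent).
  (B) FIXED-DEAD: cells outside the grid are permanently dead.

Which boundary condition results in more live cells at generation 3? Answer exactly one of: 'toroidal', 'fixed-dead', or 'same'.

Under TOROIDAL boundary, generation 3:
10000001
01000001
11001000
00000100
00100000
11000010
01100001
00000010
Population = 16

Under FIXED-DEAD boundary, generation 3:
01111100
01000100
11010100
00000000
11100011
00000001
00010101
00000000
Population = 20

Comparison: toroidal=16, fixed-dead=20 -> fixed-dead

Answer: fixed-dead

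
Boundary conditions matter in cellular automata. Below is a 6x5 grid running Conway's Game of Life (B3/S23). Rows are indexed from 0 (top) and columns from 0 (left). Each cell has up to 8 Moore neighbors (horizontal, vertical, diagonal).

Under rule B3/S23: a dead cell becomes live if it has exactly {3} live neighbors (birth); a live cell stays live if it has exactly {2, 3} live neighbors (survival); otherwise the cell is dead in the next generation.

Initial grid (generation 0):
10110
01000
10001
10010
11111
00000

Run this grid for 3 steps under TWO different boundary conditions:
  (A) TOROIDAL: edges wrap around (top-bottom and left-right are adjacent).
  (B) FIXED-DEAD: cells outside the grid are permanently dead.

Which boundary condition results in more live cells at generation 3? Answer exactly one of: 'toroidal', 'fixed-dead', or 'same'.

Under TOROIDAL boundary, generation 3:
10010
01000
10000
00010
01111
10011
Population = 12

Under FIXED-DEAD boundary, generation 3:
00000
00000
00000
00000
00011
00000
Population = 2

Comparison: toroidal=12, fixed-dead=2 -> toroidal

Answer: toroidal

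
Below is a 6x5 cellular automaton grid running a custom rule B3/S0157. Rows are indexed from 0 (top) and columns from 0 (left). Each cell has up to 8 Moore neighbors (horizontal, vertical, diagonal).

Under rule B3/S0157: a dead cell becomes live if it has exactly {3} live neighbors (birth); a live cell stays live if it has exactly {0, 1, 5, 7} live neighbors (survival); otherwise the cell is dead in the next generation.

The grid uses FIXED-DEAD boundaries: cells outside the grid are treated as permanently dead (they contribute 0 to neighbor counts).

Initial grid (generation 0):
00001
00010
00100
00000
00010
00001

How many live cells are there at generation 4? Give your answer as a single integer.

Simulating step by step:
Generation 0 (given above): 5 live cells
Generation 1: 4 live cells
00001
00000
00100
00000
00010
00001
Generation 2: 4 live cells
00001
00000
00100
00000
00010
00001
Generation 3: 4 live cells
00001
00000
00100
00000
00010
00001
Generation 4: 4 live cells
00001
00000
00100
00000
00010
00001
Population at generation 4: 4

Answer: 4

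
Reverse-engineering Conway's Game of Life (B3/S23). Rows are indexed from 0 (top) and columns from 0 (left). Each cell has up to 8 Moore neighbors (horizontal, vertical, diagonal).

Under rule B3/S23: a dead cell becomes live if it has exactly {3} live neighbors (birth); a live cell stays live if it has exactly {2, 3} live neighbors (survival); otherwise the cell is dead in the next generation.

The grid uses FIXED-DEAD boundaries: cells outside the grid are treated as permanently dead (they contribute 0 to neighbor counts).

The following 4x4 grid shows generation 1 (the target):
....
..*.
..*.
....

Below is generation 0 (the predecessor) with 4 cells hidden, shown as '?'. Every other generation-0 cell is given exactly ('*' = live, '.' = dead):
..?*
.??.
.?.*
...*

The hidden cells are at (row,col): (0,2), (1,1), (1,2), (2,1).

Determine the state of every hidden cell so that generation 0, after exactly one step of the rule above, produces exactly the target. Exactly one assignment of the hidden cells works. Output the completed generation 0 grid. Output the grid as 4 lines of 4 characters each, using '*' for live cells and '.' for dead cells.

Answer: ...*
.*..
...*
...*

Derivation:
Hidden generation-0 cells (in order): (0,2), (1,1), (1,2), (2,1).
A hidden cell only influences target cells in its own 3x3 neighborhood. Try each of the 2^4 = 16 assignments, step the completed generation 0 forward once under B3/S23, and compare with the target:
  (0,2)=. (1,1)=. (1,2)=. (2,1)=. -> step gives (1,2)='.' but target has '*' -> reject
  (0,2)=. (1,1)=. (1,2)=. (2,1)=* -> step gives (3,2)='*' but target has '.' -> reject
  (0,2)=. (1,1)=. (1,2)=* (2,1)=. -> step gives (1,3)='*' but target has '.' -> reject
  (0,2)=. (1,1)=. (1,2)=* (2,1)=* -> step gives (1,3)='*' but target has '.' -> reject
  (0,2)=. (1,1)=* (1,2)=. (2,1)=. -> step reproduces the target at every cell -> ACCEPT
  (0,2)=. (1,1)=* (1,2)=. (2,1)=* -> step gives (1,2)='.' but target has '*' -> reject
  (0,2)=. (1,1)=* (1,2)=* (2,1)=. -> step gives (0,2)='*' but target has '.' -> reject
  (0,2)=. (1,1)=* (1,2)=* (2,1)=* -> step gives (0,2)='*' but target has '.' -> reject
  (0,2)=* (1,1)=. (1,2)=. (2,1)=. -> step gives (1,3)='*' but target has '.' -> reject
  (0,2)=* (1,1)=. (1,2)=. (2,1)=* -> step gives (1,2)='.' but target has '*' -> reject
  (0,2)=* (1,1)=. (1,2)=* (2,1)=. -> step gives (0,2)='*' but target has '.' -> reject
  (0,2)=* (1,1)=. (1,2)=* (2,1)=* -> step gives (0,2)='*' but target has '.' -> reject
  (0,2)=* (1,1)=* (1,2)=. (2,1)=. -> step gives (0,2)='*' but target has '.' -> reject
  (0,2)=* (1,1)=* (1,2)=. (2,1)=* -> step gives (0,2)='*' but target has '.' -> reject
  (0,2)=* (1,1)=* (1,2)=* (2,1)=. -> step gives (0,1)='*' but target has '.' -> reject
  (0,2)=* (1,1)=* (1,2)=* (2,1)=* -> step gives (0,1)='*' but target has '.' -> reject
Unique solution: (0,2)=dead, (1,1)=live, (1,2)=dead, (2,1)=dead.
Check: live-neighbor counts of every cell in the completed generation 0:
1120
1032
1131
0021
Applying B3/S23 to generation 0 with these counts gives:
....
..*.
..*.
....
which matches the target exactly.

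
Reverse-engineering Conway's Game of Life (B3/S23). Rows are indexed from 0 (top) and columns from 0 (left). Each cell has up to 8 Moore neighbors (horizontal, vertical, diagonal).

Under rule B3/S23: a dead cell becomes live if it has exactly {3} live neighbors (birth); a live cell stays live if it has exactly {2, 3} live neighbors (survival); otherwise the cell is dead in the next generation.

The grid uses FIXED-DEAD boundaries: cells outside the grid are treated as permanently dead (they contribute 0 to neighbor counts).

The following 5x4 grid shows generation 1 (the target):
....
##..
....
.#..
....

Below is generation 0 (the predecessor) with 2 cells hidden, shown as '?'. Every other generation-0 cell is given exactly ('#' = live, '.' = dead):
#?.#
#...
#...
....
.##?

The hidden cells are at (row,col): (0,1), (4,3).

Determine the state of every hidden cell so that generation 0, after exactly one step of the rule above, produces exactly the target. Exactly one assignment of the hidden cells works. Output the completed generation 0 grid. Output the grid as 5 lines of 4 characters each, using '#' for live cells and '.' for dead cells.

Hidden generation-0 cells (in order): (0,1), (4,3).
A hidden cell only influences target cells in its own 3x3 neighborhood. Try each of the 2^2 = 4 assignments, step the completed generation 0 forward once under B3/S23, and compare with the target:
  (0,1)=. (4,3)=. -> step reproduces the target at every cell -> ACCEPT
  (0,1)=. (4,3)=# -> step gives (3,2)='#' but target has '.' -> reject
  (0,1)=# (4,3)=. -> step gives (0,0)='#' but target has '.' -> reject
  (0,1)=# (4,3)=# -> step gives (0,0)='#' but target has '.' -> reject
Unique solution: (0,1)=dead, (4,3)=dead.
Check: live-neighbor counts of every cell in the completed generation 0:
1210
2311
1200
2321
1111
Applying B3/S23 to generation 0 with these counts gives:
....
##..
....
.#..
....
which matches the target exactly.

Answer: #..#
#...
#...
....
.##.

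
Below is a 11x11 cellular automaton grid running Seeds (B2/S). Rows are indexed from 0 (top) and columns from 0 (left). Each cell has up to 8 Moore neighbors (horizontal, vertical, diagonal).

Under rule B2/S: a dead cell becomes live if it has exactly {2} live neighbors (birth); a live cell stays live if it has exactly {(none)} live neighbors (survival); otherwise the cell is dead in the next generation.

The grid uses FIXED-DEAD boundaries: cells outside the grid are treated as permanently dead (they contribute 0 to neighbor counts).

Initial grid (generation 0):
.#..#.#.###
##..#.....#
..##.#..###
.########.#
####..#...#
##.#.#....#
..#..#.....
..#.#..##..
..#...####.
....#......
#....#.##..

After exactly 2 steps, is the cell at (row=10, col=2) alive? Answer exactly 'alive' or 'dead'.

Answer: alive

Derivation:
Simulating step by step:
Generation 0 (given above): 52 live cells
Generation 1: 16 live cells
..##...#...
......#....
...........
...........
........#..
.........#.
#......###.
...........
.#..#......
.#.#.......
....#.#....
Generation 2: 17 live cells
......#....
..##...#...
...........
...........
.........#.
..........#
..........#
##.....#.#.
#..#.......
#..........
..##.#.....

Cell (10,2) at generation 2: 1 -> alive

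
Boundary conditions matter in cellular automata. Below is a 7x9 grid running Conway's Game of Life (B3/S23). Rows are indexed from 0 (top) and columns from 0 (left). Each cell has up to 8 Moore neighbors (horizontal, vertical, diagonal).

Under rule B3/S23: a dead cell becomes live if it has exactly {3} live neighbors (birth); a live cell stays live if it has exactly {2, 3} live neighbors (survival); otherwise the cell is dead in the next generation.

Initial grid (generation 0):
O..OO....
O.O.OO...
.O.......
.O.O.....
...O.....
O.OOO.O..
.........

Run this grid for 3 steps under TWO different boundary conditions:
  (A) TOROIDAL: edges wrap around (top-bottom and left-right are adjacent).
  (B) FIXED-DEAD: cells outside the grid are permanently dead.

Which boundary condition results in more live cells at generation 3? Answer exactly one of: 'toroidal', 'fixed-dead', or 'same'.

Under TOROIDAL boundary, generation 3:
OO.......
O.OOOO..O
...OO...O
O........
....O....
...OO....
....OO...
Population = 17

Under FIXED-DEAD boundary, generation 3:
.OO......
O....O...
...OO....
O........
....O....
.O.......
..O.O....
Population = 11

Comparison: toroidal=17, fixed-dead=11 -> toroidal

Answer: toroidal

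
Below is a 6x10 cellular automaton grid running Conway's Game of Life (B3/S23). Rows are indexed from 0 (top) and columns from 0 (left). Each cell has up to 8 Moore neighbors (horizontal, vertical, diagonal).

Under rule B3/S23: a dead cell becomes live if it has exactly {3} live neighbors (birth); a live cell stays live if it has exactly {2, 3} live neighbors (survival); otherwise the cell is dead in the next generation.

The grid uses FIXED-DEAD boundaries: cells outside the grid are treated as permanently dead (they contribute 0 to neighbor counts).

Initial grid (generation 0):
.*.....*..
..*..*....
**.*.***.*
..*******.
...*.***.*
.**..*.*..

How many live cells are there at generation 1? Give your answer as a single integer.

Simulating step by step:
Generation 0 (given above): 27 live cells
Generation 1: 15 live cells
..........
*.*.**.**.
.*........
.*.......*
.*........
..*.**.**.
Population at generation 1: 15

Answer: 15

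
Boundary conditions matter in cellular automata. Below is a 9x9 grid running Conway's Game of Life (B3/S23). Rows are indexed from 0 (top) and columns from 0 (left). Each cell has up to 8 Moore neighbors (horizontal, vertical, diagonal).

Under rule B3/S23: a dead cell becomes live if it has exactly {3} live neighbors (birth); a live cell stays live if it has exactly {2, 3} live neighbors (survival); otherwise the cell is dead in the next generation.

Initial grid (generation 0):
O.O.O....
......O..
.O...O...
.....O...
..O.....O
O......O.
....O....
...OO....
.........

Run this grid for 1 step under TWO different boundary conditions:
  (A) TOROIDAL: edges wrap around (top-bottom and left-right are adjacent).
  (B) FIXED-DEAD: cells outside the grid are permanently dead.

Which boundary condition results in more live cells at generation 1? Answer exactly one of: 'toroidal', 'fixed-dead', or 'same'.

Answer: toroidal

Derivation:
Under TOROIDAL boundary, generation 1:
.........
.O...O...
.....OO..
.........
........O
........O
...OO....
...OO....
....O....
Population = 11

Under FIXED-DEAD boundary, generation 1:
.........
.O...O...
.....OO..
.........
.........
.........
...OO....
...OO....
.........
Population = 8

Comparison: toroidal=11, fixed-dead=8 -> toroidal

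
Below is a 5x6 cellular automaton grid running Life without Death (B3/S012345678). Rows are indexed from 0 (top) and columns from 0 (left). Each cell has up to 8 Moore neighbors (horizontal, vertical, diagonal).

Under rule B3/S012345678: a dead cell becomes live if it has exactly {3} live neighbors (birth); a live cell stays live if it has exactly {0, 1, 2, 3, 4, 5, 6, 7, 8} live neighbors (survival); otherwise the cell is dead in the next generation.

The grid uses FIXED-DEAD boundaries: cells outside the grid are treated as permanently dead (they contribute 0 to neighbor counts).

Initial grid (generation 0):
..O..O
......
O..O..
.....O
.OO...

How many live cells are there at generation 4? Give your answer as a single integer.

Answer: 19

Derivation:
Simulating step by step:
Generation 0 (given above): 7 live cells
Generation 1: 9 live cells
..O..O
......
O..O..
.OO..O
.OO...
Generation 2: 13 live cells
..O..O
......
OOOO..
OOOO.O
.OO...
Generation 3: 18 live cells
..O..O
...O..
OOOOO.
OOOOOO
OOOO..
Generation 4: 19 live cells
..O..O
...O..
OOOOOO
OOOOOO
OOOO..
Population at generation 4: 19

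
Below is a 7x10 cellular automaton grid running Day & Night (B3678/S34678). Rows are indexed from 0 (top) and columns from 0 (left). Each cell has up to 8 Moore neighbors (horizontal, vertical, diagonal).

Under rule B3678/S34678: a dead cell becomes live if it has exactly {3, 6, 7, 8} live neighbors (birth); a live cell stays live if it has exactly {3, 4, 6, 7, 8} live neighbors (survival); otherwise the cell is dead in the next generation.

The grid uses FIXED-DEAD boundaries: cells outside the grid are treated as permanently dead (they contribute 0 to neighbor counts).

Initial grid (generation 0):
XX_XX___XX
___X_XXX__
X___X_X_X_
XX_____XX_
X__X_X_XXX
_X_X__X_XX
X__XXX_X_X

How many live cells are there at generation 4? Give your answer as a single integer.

Simulating step by step:
Generation 0 (given above): 35 live cells
Generation 1: 34 live cells
__X_XXXX__
XXXX_XXX_X
_X____XXX_
XX__XX____
X___X___XX
X__XX_X_XX
__X_X_X___
Generation 2: 29 live cells
__X_XX_XX_
_XXX__XX__
___X___XX_
XX___XX__X
X___X__XXX
_X_XX___XX
_______X__
Generation 3: 25 live cells
_XX____X__
__XX_XX___
X___XX_XX_
____X_X_XX
X_XXX_XX_X
_________X
________X_
Generation 4: 23 live cells
__XX__X___
__XX_XX_X_
____X__XXX
_X__XXXX_X
___X___X_X
___X___X__
__________
Population at generation 4: 23

Answer: 23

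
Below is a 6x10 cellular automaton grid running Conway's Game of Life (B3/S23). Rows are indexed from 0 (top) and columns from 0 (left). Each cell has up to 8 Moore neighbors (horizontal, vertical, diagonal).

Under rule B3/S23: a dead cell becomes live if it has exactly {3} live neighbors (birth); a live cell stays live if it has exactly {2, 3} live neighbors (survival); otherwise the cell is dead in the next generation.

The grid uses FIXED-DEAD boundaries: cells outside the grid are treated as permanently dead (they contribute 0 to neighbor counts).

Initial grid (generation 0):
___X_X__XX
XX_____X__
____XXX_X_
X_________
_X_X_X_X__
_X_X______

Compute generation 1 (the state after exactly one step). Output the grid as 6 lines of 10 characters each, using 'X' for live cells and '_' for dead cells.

Simulating step by step:
Generation 0 (given above): 18 live cells
Generation 1: 13 live cells
(generation 1 grid is the final answer)

Answer: ________X_
_______X_X
XX___XXX__
_______X__
XX__X_____
____X_____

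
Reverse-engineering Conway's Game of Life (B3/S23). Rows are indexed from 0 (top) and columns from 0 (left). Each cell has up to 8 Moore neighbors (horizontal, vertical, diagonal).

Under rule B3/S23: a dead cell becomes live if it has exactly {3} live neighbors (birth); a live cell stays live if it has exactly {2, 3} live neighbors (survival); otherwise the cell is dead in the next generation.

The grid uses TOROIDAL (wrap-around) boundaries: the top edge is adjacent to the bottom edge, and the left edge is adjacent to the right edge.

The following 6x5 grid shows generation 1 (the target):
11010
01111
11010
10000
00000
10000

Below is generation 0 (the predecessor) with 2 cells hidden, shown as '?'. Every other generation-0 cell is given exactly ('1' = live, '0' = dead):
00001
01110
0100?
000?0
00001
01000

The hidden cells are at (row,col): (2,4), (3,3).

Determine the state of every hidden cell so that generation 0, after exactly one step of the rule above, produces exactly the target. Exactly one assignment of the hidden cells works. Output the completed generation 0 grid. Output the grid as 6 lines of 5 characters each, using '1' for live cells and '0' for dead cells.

Answer: 00001
01110
01001
00000
00001
01000

Derivation:
Hidden generation-0 cells (in order): (2,4), (3,3).
A hidden cell only influences target cells in its own 3x3 neighborhood. Try each of the 2^2 = 4 assignments, step the completed generation 0 forward once under B3/S23, and compare with the target:
  (2,4)=0 (3,3)=0 -> step gives (1,0)='1' but target has '0' -> reject
  (2,4)=0 (3,3)=1 -> step gives (1,0)='1' but target has '0' -> reject
  (2,4)=1 (3,3)=0 -> step reproduces the target at every cell -> ACCEPT
  (2,4)=1 (3,3)=1 -> step gives (2,3)='0' but target has '1' -> reject
Unique solution: (2,4)=live, (3,3)=dead.
Check: live-neighbor counts of every cell in the completed generation 0:
33431
42333
32431
31122
21110
30122
Applying B3/S23 to generation 0 with these counts gives:
11010
01111
11010
10000
00000
10000
which matches the target exactly.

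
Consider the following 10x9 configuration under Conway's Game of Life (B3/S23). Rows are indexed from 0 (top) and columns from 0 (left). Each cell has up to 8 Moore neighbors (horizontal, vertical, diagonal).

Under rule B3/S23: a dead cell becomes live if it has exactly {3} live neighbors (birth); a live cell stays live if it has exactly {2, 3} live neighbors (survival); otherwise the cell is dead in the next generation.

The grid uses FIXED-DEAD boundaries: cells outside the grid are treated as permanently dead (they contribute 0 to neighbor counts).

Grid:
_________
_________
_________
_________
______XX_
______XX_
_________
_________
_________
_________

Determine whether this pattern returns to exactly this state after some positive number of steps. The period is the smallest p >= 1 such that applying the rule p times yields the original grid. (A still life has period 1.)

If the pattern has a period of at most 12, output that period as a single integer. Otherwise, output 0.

Answer: 1

Derivation:
Simulating and comparing each generation to the original:
Gen 0 (original, given above): 4 live cells
Gen 1: 4 live cells, MATCHES original -> period = 1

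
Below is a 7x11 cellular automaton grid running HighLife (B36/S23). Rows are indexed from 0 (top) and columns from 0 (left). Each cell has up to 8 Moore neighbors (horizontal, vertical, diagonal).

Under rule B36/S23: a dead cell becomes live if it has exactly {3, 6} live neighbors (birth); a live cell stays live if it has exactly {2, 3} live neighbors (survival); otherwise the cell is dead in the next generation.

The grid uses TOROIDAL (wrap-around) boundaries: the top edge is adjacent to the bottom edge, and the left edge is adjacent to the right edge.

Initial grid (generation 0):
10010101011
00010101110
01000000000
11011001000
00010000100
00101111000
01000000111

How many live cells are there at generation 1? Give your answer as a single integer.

Simulating step by step:
Generation 0 (given above): 28 live cells
Generation 1: 27 live cells
10100001000
10100001010
11010011000
11011000000
01000000100
00111111000
01110000000
Population at generation 1: 27

Answer: 27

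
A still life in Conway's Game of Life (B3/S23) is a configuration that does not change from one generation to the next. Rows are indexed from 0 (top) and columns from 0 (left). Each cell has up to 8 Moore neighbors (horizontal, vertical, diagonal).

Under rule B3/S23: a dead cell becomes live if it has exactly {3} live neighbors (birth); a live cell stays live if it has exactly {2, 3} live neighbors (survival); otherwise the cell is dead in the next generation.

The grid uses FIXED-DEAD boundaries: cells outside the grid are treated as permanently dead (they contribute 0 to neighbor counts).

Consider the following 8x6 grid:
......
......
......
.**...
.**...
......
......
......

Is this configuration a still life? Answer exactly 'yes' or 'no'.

Compute generation 1 and compare to generation 0 (given above):
Generation 1:
......
......
......
.**...
.**...
......
......
......
The grids are IDENTICAL -> still life.

Answer: yes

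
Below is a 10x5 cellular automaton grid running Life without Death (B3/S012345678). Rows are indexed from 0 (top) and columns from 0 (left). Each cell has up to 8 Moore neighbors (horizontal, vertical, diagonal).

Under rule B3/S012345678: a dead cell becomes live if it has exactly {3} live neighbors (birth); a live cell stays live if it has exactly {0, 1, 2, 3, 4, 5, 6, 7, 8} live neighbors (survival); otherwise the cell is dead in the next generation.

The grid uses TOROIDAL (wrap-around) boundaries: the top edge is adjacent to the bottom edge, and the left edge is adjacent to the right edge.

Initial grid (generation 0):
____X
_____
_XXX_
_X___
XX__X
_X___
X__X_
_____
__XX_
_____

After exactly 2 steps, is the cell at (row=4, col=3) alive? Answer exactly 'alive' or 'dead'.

Answer: dead

Derivation:
Simulating step by step:
Generation 0 (given above): 13 live cells
Generation 1: 23 live cells
____X
__XX_
_XXX_
_X_XX
XXX_X
_XX__
X__X_
__XXX
__XX_
___X_
Generation 2: 30 live cells
__X_X
_XXXX
XXXX_
_X_XX
XXX_X
_XX__
X__X_
_XXXX
__XX_
__XXX

Cell (4,3) at generation 2: 0 -> dead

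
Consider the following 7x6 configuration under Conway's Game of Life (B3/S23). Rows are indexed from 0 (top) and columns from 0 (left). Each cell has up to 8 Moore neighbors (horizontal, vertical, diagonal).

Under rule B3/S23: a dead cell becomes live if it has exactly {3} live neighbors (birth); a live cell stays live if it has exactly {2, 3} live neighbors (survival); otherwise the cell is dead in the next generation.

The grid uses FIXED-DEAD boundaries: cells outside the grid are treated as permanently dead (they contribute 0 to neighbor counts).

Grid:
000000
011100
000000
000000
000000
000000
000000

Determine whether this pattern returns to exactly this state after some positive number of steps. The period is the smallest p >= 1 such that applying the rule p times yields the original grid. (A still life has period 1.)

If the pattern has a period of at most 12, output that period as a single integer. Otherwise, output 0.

Answer: 2

Derivation:
Simulating and comparing each generation to the original:
Gen 0 (original, given above): 3 live cells
Gen 1: 3 live cells, differs from original
Gen 2: 3 live cells, MATCHES original -> period = 2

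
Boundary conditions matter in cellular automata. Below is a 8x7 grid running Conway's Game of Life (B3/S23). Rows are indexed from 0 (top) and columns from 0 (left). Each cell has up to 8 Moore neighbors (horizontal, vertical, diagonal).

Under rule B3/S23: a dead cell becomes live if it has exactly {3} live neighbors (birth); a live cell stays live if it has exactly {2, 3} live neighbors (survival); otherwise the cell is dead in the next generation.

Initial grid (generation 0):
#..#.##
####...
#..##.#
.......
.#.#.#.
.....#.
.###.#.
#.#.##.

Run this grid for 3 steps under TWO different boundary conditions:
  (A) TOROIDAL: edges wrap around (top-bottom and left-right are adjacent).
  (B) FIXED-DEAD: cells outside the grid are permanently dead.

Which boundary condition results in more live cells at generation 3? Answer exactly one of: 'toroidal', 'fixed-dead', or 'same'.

Under TOROIDAL boundary, generation 3:
#..##.#
###.###
....#..
.......
.......
.#...##
...#...
######.
Population = 21

Under FIXED-DEAD boundary, generation 3:
.......
##.#.#.
#..#.##
.##..##
..#..##
..#....
##.##.#
.##..#.
Population = 24

Comparison: toroidal=21, fixed-dead=24 -> fixed-dead

Answer: fixed-dead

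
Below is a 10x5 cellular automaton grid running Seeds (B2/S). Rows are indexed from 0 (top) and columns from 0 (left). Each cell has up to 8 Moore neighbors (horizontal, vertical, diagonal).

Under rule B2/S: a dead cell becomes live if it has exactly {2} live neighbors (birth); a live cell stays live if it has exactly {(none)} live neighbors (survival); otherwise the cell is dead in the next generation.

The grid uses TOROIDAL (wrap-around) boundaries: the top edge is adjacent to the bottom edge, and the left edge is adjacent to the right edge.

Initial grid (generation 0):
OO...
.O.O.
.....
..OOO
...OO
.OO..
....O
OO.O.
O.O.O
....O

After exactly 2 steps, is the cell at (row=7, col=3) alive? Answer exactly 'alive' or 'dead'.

Answer: dead

Derivation:
Simulating step by step:
Generation 0 (given above): 19 live cells
Generation 1: 6 live cells
...O.
....O
OO...
O....
.....
.....
.....
.....
.....
..O..
Generation 2: 7 live cells
..O.O
.OOO.
.....
....O
.....
.....
.....
.....
.....
...O.

Cell (7,3) at generation 2: 0 -> dead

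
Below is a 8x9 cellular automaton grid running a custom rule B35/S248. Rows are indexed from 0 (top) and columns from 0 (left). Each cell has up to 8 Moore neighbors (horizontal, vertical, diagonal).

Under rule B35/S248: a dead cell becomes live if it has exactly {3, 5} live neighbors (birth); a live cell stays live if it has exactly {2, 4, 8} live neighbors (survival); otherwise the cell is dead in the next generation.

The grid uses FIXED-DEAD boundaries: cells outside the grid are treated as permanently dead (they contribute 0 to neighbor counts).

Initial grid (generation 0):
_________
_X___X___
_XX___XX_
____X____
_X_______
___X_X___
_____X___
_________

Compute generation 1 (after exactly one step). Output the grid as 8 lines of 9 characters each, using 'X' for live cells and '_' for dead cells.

Simulating step by step:
Generation 0 (given above): 11 live cells
Generation 1: 12 live cells
(generation 1 grid is the final answer)

Answer: _________
_XX___X__
_XX__XX__
_XX______
____X____
____X____
____X____
_________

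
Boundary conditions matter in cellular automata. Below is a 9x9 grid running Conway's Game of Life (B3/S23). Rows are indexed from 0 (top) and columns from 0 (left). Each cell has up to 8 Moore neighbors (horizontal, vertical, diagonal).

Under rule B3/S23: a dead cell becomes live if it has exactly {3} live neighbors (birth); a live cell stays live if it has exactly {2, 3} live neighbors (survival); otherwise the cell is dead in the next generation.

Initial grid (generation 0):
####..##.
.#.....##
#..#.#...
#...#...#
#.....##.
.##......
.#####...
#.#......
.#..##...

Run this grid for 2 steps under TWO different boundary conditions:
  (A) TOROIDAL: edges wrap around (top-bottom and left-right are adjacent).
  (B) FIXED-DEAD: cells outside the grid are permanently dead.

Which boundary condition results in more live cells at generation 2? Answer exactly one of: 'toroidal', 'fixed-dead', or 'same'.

Answer: toroidal

Derivation:
Under TOROIDAL boundary, generation 2:
........#
..#....##
###....#.
##..##.#.
#......#.
##..###..
##..#...#
#...#...#
...#....#
Population = 29

Under FIXED-DEAD boundary, generation 2:
.###..#.#
...###...
###......
....##...
#......#.
##..###..
##..#....
##.......
.........
Population = 25

Comparison: toroidal=29, fixed-dead=25 -> toroidal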